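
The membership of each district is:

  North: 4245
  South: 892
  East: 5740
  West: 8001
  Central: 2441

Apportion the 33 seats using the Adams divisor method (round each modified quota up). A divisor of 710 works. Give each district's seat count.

North 6, South 2, East 9, West 12, Central 4

With modified divisor 710: modified quotas North 5.979, South 1.256, East 8.085, West 11.269, Central 3.438.
Rounding up: North 6, South 2, East 9, West 12, Central 4 (total 33).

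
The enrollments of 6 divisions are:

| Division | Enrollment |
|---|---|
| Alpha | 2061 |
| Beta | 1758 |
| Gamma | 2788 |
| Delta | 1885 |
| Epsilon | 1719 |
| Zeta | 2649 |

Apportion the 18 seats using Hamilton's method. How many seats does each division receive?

The standard divisor is 12860/18 ≈ 714.444.
Standard quotas: Alpha 2.885, Beta 2.461, Gamma 3.902, Delta 2.638, Epsilon 2.406, Zeta 3.708.
Lower quotas: Alpha 2, Beta 2, Gamma 3, Delta 2, Epsilon 2, Zeta 3 (sum 14, leaving 4 seats).
Remainders in descending order: Gamma 0.902, Alpha 0.885, Zeta 0.708, Delta 0.638, Beta 0.461, Epsilon 0.406.
The surplus seats go to Gamma, Alpha, Zeta, Delta.

Alpha 3, Beta 2, Gamma 4, Delta 3, Epsilon 2, Zeta 4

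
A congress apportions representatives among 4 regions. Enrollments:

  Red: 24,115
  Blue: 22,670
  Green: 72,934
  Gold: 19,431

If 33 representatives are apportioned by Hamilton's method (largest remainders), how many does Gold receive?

5

Standard divisor: 139150 ÷ 33 ≈ 4216.667.
Standard quotas: Red 5.7190, Blue 5.3763, Green 17.2966, Gold 4.6081.
Lower quotas: Red 5, Blue 5, Green 17, Gold 4 (sum 31, leaving 2 seats).
Remainders in descending order: Red 0.7190, Gold 0.6081, Blue 0.3763, Green 0.2966.
Largest remainders: Red, Gold receive the extra seats.
Gold receives 5.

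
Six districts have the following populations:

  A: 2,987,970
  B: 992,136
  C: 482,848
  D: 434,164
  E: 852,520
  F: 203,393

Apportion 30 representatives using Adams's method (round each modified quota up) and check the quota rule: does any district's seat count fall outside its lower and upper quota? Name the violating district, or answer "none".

Standard quotas: A 15.058, B 5.000, C 2.433, D 2.188, E 4.296, F 1.025.
Adams allocation: A 14, B 5, C 3, D 3, E 4, F 1.
A has quota 15.058 (lower 15, upper 16) but receives 14 — outside the quota interval.

A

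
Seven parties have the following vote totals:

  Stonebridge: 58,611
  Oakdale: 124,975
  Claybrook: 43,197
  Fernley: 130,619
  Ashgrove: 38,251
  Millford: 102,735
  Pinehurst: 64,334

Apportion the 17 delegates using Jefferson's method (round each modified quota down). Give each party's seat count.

Stonebridge 2, Oakdale 4, Claybrook 1, Fernley 4, Ashgrove 1, Millford 3, Pinehurst 2

Standard divisor 562722/17 ≈ 33101.294; standard quotas: Stonebridge 1.771, Oakdale 3.776, Claybrook 1.305, Fernley 3.946, Ashgrove 1.156, Millford 3.104, Pinehurst 1.944.
Rounding down gives 1, 3, 1, 3, 1, 3, 1 = 13 seats, so the divisor must be adjusted.
With modified divisor 27700: modified quotas Stonebridge 2.116, Oakdale 4.512, Claybrook 1.559, Fernley 4.715, Ashgrove 1.381, Millford 3.709, Pinehurst 2.323.
Rounding down: Stonebridge 2, Oakdale 4, Claybrook 1, Fernley 4, Ashgrove 1, Millford 3, Pinehurst 2 (total 17).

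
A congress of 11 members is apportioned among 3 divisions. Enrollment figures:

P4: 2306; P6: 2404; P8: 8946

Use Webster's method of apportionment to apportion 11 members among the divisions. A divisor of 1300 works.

P4: 2; P6: 2; P8: 7

With modified divisor 1300: modified quotas P4 1.774, P6 1.849, P8 6.882.
Rounding to the nearest integer: P4 2, P6 2, P8 7 (total 11).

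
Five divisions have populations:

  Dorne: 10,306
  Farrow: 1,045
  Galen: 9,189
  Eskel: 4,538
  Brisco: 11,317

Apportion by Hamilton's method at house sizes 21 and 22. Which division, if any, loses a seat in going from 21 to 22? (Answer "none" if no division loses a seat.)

none

At 21 seats: Dorne 6, Farrow 1, Galen 5, Eskel 3, Brisco 6.
At 22 seats: Dorne 6, Farrow 1, Galen 5, Eskel 3, Brisco 7.
No division's allocation decreased.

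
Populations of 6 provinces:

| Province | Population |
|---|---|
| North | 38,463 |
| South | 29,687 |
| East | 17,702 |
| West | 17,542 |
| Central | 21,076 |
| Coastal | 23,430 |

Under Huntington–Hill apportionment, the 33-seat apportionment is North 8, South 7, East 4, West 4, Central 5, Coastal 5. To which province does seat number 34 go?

Priority for the next seat is population ÷ (√(s·(s+1))).
Priorities: North 4532.908, South 3967.092, East 3958.288, West 3922.510, Central 3847.934, Coastal 4277.713.
Highest priority: North.

North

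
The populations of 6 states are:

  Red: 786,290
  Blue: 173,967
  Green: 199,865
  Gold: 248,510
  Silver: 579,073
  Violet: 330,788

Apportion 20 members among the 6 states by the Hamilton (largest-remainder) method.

Red: 7; Blue: 1; Green: 2; Gold: 2; Silver: 5; Violet: 3

Standard divisor: 2318493 ÷ 20 ≈ 115924.65.
Standard quotas: Red 6.7828, Blue 1.5007, Green 1.7241, Gold 2.1437, Silver 4.9953, Violet 2.8535.
Lower quotas: Red 6, Blue 1, Green 1, Gold 2, Silver 4, Violet 2 (sum 16, leaving 4 seats).
Remainders in descending order: Silver 0.9953, Violet 0.8535, Red 0.7828, Green 0.7241, Blue 0.5007, Gold 0.1437.
Largest remainders: Silver, Violet, Red, Green receive the extra seats.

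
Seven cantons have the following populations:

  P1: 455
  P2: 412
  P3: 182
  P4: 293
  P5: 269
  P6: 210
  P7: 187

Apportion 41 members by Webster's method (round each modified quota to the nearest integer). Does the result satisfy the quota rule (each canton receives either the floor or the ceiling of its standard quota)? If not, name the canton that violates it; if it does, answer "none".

Standard quotas: P1 9.290, P2 8.412, P3 3.716, P4 5.983, P5 5.493, P6 4.288, P7 3.818.
Webster allocation: P1 9, P2 8, P3 4, P4 6, P5 6, P6 4, P7 4.
Every allocation lies between the lower and upper quota.

none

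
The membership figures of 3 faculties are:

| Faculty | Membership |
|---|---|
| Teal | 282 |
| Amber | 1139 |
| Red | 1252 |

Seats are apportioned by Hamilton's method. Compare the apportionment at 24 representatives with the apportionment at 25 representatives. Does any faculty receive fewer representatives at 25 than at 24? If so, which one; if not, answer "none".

At 24 seats: Teal 3, Amber 10, Red 11.
At 25 seats: Teal 2, Amber 11, Red 12.
Teal drops from 3 to 2.

Teal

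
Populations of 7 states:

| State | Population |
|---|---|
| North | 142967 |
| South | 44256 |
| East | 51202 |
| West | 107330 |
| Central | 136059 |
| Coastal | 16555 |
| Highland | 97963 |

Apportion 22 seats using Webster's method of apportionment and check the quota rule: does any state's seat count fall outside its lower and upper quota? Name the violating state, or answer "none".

Standard quotas: North 5.274, South 1.633, East 1.889, West 3.960, Central 5.020, Coastal 0.611, Highland 3.614.
Webster allocation: North 5, South 2, East 2, West 4, Central 5, Coastal 1, Highland 3.
Every allocation lies between the lower and upper quota.

none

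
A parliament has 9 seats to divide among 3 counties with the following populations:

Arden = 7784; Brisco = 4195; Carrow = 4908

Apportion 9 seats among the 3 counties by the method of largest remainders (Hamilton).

The standard divisor is 16887/9 ≈ 1876.333.
Standard quotas: Arden 4.1485, Brisco 2.2357, Carrow 2.6157.
Lower quotas: Arden 4, Brisco 2, Carrow 2 (sum 8, leaving 1 seat).
Remainders in descending order: Carrow 0.6157, Brisco 0.2357, Arden 0.1485.
The surplus seat goes to Carrow.

Arden 4, Brisco 2, Carrow 3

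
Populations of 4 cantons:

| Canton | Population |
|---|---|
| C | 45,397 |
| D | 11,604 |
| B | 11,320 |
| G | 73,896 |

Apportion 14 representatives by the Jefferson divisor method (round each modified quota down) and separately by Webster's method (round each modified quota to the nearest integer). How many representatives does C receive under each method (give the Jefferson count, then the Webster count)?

4 and 5

Jefferson: C 4, D 1, B 1, G 8.
Webster: C 5, D 1, B 1, G 7.
C gets 4 under Jefferson and 5 under Webster.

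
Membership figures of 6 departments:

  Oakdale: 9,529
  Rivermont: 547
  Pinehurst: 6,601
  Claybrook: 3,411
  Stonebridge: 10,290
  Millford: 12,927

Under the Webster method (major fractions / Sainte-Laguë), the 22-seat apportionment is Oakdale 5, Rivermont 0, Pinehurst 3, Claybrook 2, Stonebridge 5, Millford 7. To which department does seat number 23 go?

Priority for the next seat is population ÷ (current seats + 0.5).
Priorities: Oakdale 1732.545, Rivermont 1094.000, Pinehurst 1886.000, Claybrook 1364.400, Stonebridge 1870.909, Millford 1723.600.
Highest priority: Pinehurst.

Pinehurst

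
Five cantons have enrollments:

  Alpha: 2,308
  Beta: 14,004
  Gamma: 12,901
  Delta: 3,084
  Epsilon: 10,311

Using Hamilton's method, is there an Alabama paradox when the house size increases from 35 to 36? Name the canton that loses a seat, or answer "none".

At 35 seats: Alpha 2, Beta 11, Gamma 11, Delta 3, Epsilon 8.
At 36 seats: Alpha 2, Beta 12, Gamma 11, Delta 2, Epsilon 9.
Delta drops from 3 to 2.

Delta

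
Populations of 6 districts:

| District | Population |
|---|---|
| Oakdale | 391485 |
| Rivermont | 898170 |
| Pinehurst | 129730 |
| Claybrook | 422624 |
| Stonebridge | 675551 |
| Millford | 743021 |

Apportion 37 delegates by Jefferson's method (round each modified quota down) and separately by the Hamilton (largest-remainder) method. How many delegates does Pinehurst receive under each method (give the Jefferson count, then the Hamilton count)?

1 and 2

Jefferson: Oakdale 4, Rivermont 10, Pinehurst 1, Claybrook 5, Stonebridge 8, Millford 9.
Hamilton: Oakdale 4, Rivermont 10, Pinehurst 2, Claybrook 5, Stonebridge 8, Millford 8.
Pinehurst gets 1 under Jefferson and 2 under Hamilton.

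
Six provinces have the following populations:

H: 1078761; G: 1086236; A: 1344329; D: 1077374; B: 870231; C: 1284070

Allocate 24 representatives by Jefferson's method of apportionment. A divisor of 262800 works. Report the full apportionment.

With modified divisor 262800: modified quotas H 4.105, G 4.133, A 5.115, D 4.100, B 3.311, C 4.886.
Rounding down: H 4, G 4, A 5, D 4, B 3, C 4 (total 24).

H=4, G=4, A=5, D=4, B=3, C=4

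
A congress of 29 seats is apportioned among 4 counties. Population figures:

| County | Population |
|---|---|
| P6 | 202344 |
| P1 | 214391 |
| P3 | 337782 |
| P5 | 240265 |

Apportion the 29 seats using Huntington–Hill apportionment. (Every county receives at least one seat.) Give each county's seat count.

P6: 6; P1: 6; P3: 10; P5: 7

With divisor 34343: modified quotas P6 5.892, P1 6.243, P3 9.836, P5 6.996.
Geometric-mean thresholds: P6 √(5·6)=5.477, P1 √(6·7)=6.481, P3 √(9·10)=9.487, P5 √(6·7)=6.481.
Each quota rounded against its threshold gives P6 6, P1 6, P3 10, P5 7 (total 29).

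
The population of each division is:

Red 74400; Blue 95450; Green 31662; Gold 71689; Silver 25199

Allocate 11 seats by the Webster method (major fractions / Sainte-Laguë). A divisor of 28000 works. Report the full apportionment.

With modified divisor 28000: modified quotas Red 2.657, Blue 3.409, Green 1.131, Gold 2.560, Silver 0.900.
Rounding to the nearest integer: Red 3, Blue 3, Green 1, Gold 3, Silver 1 (total 11).

Red: 3; Blue: 3; Green: 1; Gold: 3; Silver: 1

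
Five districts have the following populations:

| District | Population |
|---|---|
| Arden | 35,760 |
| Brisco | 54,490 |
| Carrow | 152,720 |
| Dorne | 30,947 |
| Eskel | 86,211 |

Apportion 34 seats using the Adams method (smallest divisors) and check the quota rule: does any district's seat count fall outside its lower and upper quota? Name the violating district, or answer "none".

none

Standard quotas: Arden 3.376, Brisco 5.144, Carrow 14.418, Dorne 2.922, Eskel 8.139.
Adams allocation: Arden 4, Brisco 5, Carrow 14, Dorne 3, Eskel 8.
Every allocation lies between the lower and upper quota.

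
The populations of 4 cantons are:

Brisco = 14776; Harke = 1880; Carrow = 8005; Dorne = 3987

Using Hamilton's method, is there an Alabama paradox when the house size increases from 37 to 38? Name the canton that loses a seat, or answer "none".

Harke

At 37 seats: Brisco 19, Harke 3, Carrow 10, Dorne 5.
At 38 seats: Brisco 20, Harke 2, Carrow 11, Dorne 5.
Harke drops from 3 to 2.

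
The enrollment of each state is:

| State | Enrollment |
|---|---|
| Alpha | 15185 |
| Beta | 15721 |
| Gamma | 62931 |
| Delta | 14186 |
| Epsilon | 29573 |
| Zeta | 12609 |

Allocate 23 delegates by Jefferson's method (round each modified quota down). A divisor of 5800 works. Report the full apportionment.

Alpha=2, Beta=2, Gamma=10, Delta=2, Epsilon=5, Zeta=2

With modified divisor 5800: modified quotas Alpha 2.618, Beta 2.711, Gamma 10.850, Delta 2.446, Epsilon 5.099, Zeta 2.174.
Rounding down: Alpha 2, Beta 2, Gamma 10, Delta 2, Epsilon 5, Zeta 2 (total 23).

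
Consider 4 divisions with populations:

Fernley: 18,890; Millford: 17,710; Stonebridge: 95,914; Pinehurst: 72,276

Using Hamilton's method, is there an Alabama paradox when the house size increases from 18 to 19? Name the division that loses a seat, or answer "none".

Millford

At 18 seats: Fernley 2, Millford 2, Stonebridge 8, Pinehurst 6.
At 19 seats: Fernley 2, Millford 1, Stonebridge 9, Pinehurst 7.
Millford drops from 2 to 1.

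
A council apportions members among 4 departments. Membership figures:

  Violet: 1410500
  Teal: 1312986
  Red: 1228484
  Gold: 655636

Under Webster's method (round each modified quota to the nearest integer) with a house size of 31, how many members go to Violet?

10

Standard divisor 4607606/31 ≈ 148632.452; standard quotas: Violet 9.490, Teal 8.834, Red 8.265, Gold 4.411.
Rounding to the nearest integer gives 9, 9, 8, 4 = 30 seats, so the divisor must be adjusted.
With modified divisor 147100: modified quotas Violet 9.589, Teal 8.926, Red 8.351, Gold 4.457.
Rounding to the nearest integer: Violet 10, Teal 9, Red 8, Gold 4 (total 31).
Violet receives 10.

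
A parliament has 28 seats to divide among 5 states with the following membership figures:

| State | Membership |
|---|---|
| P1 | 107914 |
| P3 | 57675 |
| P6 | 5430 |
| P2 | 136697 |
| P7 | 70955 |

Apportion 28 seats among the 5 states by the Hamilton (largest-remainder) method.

P1=8, P3=4, P6=1, P2=10, P7=5

Total 378671; standard divisor 378671/28 ≈ 13523.964.
Standard quotas: P1 7.9795, P3 4.2647, P6 0.4015, P2 10.1078, P7 5.2466.
Lower quotas: P1 7, P3 4, P6 0, P2 10, P7 5 (sum 26, leaving 2 seats).
Remainders in descending order: P1 0.9795, P6 0.4015, P3 0.2647, P7 0.2466, P2 0.1078.
Largest remainders: P1, P6 receive the extra seats.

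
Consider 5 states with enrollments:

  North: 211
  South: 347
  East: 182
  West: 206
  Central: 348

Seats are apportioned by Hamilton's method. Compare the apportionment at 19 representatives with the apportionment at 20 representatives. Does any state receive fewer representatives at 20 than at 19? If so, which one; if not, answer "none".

none

At 19 seats: North 3, South 5, East 3, West 3, Central 5.
At 20 seats: North 3, South 5, East 3, West 3, Central 6.
No state's allocation decreased.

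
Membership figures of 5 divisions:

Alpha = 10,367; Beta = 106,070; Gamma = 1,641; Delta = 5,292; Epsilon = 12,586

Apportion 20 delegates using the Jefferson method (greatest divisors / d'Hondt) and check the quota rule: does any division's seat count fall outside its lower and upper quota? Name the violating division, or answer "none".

Beta

Standard quotas: Alpha 1.525, Beta 15.604, Gamma 0.241, Delta 0.778, Epsilon 1.851.
Jefferson allocation: Alpha 1, Beta 17, Gamma 0, Delta 0, Epsilon 2.
Beta has quota 15.604 (lower 15, upper 16) but receives 17 — outside the quota interval.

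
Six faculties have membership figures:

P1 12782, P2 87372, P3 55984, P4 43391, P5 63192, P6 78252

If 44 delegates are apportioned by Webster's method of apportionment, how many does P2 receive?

Standard divisor 340973/44 ≈ 7749.386; standard quotas: P1 1.649, P2 11.275, P3 7.224, P4 5.599, P5 8.154, P6 10.098.
Rounding to the nearest integer gives P1 2, P2 11, P3 7, P4 6, P5 8, P6 10 — total 44, matching the house size, so no adjustment is needed.
P2 receives 11.

11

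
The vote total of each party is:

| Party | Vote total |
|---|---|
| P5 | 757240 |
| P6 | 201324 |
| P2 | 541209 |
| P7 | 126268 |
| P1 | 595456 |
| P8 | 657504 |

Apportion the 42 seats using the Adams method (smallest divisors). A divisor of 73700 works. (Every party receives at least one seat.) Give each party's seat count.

With modified divisor 73700: modified quotas P5 10.275, P6 2.732, P2 7.343, P7 1.713, P1 8.079, P8 8.921.
Rounding up: P5 11, P6 3, P2 8, P7 2, P1 9, P8 9 (total 42).

P5 11, P6 3, P2 8, P7 2, P1 9, P8 9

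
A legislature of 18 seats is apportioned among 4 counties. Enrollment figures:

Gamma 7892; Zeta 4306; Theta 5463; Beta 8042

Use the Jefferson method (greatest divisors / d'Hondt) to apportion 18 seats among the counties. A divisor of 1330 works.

With modified divisor 1330: modified quotas Gamma 5.934, Zeta 3.238, Theta 4.108, Beta 6.047.
Rounding down: Gamma 5, Zeta 3, Theta 4, Beta 6 (total 18).

Gamma=5, Zeta=3, Theta=4, Beta=6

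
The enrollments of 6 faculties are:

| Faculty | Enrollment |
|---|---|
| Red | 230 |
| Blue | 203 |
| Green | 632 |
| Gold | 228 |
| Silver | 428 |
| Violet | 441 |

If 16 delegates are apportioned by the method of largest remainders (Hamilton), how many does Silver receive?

Standard divisor: 2162 ÷ 16 ≈ 135.125.
Standard quotas: Red 1.702, Blue 1.502, Green 4.677, Gold 1.687, Silver 3.167, Violet 3.264.
Lower quotas: Red 1, Blue 1, Green 4, Gold 1, Silver 3, Violet 3 (sum 13, leaving 3 seats).
Remainders in descending order: Red 0.702, Gold 0.687, Green 0.677, Blue 0.502, Violet 0.264, Silver 0.167.
Largest remainders: Red, Gold, Green receive the extra seats.
Silver receives 3.

3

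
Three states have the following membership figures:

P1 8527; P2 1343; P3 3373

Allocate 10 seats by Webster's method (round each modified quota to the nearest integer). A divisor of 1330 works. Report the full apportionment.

With modified divisor 1330: modified quotas P1 6.411, P2 1.010, P3 2.536.
Rounding to the nearest integer: P1 6, P2 1, P3 3 (total 10).

P1 6, P2 1, P3 3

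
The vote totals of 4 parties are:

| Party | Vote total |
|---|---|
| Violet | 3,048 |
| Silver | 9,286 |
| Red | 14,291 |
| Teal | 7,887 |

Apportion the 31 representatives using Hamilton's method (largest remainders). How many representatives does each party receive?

The standard divisor is 34512/31 ≈ 1113.29.
Standard quotas: Violet 2.7378, Silver 8.3410, Red 12.8367, Teal 7.0844.
Lower quotas: Violet 2, Silver 8, Red 12, Teal 7 (sum 29, leaving 2 seats).
Remainders in descending order: Red 0.8367, Violet 0.7378, Silver 0.3410, Teal 0.0844.
The surplus seats go to Red, Violet.

Violet=3, Silver=8, Red=13, Teal=7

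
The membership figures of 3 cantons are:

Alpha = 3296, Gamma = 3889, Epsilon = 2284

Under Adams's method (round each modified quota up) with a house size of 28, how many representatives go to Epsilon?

Standard divisor 9469/28 ≈ 338.179; standard quotas: Alpha 9.746, Gamma 11.500, Epsilon 6.754.
Rounding up gives 10, 12, 7 = 29 seats, so the divisor must be adjusted.
With modified divisor 360: modified quotas Alpha 9.156, Gamma 10.803, Epsilon 6.344.
Rounding up: Alpha 10, Gamma 11, Epsilon 7 (total 28).
Epsilon receives 7.

7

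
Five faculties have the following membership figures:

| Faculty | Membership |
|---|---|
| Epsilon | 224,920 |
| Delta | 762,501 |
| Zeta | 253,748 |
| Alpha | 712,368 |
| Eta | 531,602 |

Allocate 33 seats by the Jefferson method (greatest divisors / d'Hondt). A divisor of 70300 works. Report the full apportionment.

Epsilon 3, Delta 10, Zeta 3, Alpha 10, Eta 7

With modified divisor 70300: modified quotas Epsilon 3.199, Delta 10.846, Zeta 3.610, Alpha 10.133, Eta 7.562.
Rounding down: Epsilon 3, Delta 10, Zeta 3, Alpha 10, Eta 7 (total 33).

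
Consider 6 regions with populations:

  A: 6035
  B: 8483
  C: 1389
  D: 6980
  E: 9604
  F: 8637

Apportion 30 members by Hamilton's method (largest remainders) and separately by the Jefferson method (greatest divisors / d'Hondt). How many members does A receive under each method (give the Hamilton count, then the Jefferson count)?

Hamilton: A 5, B 6, C 1, D 5, E 7, F 6.
Jefferson: A 4, B 6, C 1, D 5, E 7, F 7.
A gets 5 under Hamilton and 4 under Jefferson.

5 and 4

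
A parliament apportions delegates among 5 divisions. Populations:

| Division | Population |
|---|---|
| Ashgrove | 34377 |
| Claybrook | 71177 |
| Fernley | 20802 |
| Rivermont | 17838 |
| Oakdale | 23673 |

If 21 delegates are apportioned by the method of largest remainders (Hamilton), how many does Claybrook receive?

The standard divisor is 167867/21 ≈ 7993.667.
Standard quotas: Ashgrove 4.3005, Claybrook 8.9042, Fernley 2.6023, Rivermont 2.2315, Oakdale 2.9615.
Lower quotas: Ashgrove 4, Claybrook 8, Fernley 2, Rivermont 2, Oakdale 2 (sum 18, leaving 3 seats).
Remainders in descending order: Oakdale 0.9615, Claybrook 0.9042, Fernley 0.6023, Ashgrove 0.3005, Rivermont 0.2315.
The surplus seats go to Oakdale, Claybrook, Fernley.
Claybrook receives 9.

9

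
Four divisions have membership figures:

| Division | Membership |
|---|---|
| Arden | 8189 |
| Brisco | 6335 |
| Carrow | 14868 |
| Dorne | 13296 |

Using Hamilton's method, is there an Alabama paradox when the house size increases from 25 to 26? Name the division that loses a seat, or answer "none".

none

At 25 seats: Arden 5, Brisco 4, Carrow 8, Dorne 8.
At 26 seats: Arden 5, Brisco 4, Carrow 9, Dorne 8.
No division's allocation decreased.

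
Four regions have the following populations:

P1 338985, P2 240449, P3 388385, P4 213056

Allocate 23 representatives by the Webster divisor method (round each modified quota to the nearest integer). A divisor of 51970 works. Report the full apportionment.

P1: 7, P2: 5, P3: 7, P4: 4

With modified divisor 51970: modified quotas P1 6.523, P2 4.627, P3 7.473, P4 4.100.
Rounding to the nearest integer: P1 7, P2 5, P3 7, P4 4 (total 23).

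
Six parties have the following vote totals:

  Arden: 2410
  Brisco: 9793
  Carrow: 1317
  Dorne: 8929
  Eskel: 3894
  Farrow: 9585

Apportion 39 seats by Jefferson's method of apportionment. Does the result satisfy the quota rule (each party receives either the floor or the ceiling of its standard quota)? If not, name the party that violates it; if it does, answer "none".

Standard quotas: Arden 2.616, Brisco 10.630, Carrow 1.430, Dorne 9.692, Eskel 4.227, Farrow 10.405.
Jefferson allocation: Arden 2, Brisco 11, Carrow 1, Dorne 10, Eskel 4, Farrow 11.
Every allocation lies between the lower and upper quota.

none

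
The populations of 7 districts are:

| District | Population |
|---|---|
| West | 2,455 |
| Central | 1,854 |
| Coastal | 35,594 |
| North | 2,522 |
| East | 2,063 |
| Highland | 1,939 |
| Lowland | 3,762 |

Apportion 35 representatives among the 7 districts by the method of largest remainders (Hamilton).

The standard divisor is 50189/35 ≈ 1433.971.
Standard quotas: West 1.7120, Central 1.2929, Coastal 24.8220, North 1.7588, East 1.4387, Highland 1.3522, Lowland 2.6235.
Lower quotas: West 1, Central 1, Coastal 24, North 1, East 1, Highland 1, Lowland 2 (sum 31, leaving 4 seats).
Remainders in descending order: Coastal 0.8220, North 0.7588, West 0.7120, Lowland 0.6235, East 0.4387, Highland 0.3522, Central 0.2929.
Largest remainders: Coastal, North, West, Lowland receive the extra seats.

West 2, Central 1, Coastal 25, North 2, East 1, Highland 1, Lowland 3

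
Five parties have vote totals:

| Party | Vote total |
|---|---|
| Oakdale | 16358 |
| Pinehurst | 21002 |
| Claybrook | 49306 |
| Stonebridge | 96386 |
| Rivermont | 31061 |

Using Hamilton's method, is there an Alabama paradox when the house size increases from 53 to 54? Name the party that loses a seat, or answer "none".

none

At 53 seats: Oakdale 4, Pinehurst 5, Claybrook 12, Stonebridge 24, Rivermont 8.
At 54 seats: Oakdale 4, Pinehurst 5, Claybrook 13, Stonebridge 24, Rivermont 8.
No party's allocation decreased.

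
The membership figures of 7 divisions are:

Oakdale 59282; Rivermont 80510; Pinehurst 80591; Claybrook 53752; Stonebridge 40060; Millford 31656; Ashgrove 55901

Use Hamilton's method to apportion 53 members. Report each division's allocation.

The standard divisor is 401752/53 ≈ 7580.226.
Standard quotas: Oakdale 7.8206, Rivermont 10.6211, Pinehurst 10.6317, Claybrook 7.0911, Stonebridge 5.2848, Millford 4.1761, Ashgrove 7.3746.
Lower quotas: Oakdale 7, Rivermont 10, Pinehurst 10, Claybrook 7, Stonebridge 5, Millford 4, Ashgrove 7 (sum 50, leaving 3 seats).
Remainders in descending order: Oakdale 0.8206, Pinehurst 0.6317, Rivermont 0.6211, Ashgrove 0.3746, Stonebridge 0.2848, Millford 0.1761, Claybrook 0.0911.
Largest remainders: Oakdale, Pinehurst, Rivermont receive the extra seats.

Oakdale 8, Rivermont 11, Pinehurst 11, Claybrook 7, Stonebridge 5, Millford 4, Ashgrove 7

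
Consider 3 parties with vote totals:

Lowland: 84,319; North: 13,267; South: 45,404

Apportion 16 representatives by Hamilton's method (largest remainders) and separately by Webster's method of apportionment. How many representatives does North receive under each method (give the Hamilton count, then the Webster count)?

Hamilton: Lowland 9, North 2, South 5.
Webster: Lowland 10, North 1, South 5.
North gets 2 under Hamilton and 1 under Webster.

2 and 1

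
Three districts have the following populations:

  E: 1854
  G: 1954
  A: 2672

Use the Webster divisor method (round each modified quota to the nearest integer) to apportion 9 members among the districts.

E: 2, G: 3, A: 4

Standard divisor 6480/9 ≈ 720; standard quotas: E 2.575, G 2.714, A 3.711.
Rounding to the nearest integer gives 3, 3, 4 = 10 seats, so the divisor must be adjusted.
With modified divisor 750: modified quotas E 2.472, G 2.605, A 3.563.
Rounding to the nearest integer: E 2, G 3, A 4 (total 9).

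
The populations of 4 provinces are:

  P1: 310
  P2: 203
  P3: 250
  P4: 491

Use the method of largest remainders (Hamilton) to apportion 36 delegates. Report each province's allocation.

P1=9, P2=6, P3=7, P4=14

The standard divisor is 1254/36 ≈ 34.833.
Standard quotas: P1 8.900, P2 5.828, P3 7.177, P4 14.096.
Lower quotas: P1 8, P2 5, P3 7, P4 14 (sum 34, leaving 2 seats).
Remainders in descending order: P1 0.900, P2 0.828, P3 0.177, P4 0.096.
The surplus seats go to P1, P2.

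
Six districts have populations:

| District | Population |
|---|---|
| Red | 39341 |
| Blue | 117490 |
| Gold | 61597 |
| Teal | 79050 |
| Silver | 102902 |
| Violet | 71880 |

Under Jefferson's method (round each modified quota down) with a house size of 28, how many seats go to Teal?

5

Standard divisor 472260/28 ≈ 16866.429; standard quotas: Red 2.333, Blue 6.966, Gold 3.652, Teal 4.687, Silver 6.101, Violet 4.262.
Rounding down gives 2, 6, 3, 4, 6, 4 = 25 seats, so the divisor must be adjusted.
With modified divisor 15000: modified quotas Red 2.623, Blue 7.833, Gold 4.106, Teal 5.270, Silver 6.860, Violet 4.792.
Rounding down: Red 2, Blue 7, Gold 4, Teal 5, Silver 6, Violet 4 (total 28).
Teal receives 5.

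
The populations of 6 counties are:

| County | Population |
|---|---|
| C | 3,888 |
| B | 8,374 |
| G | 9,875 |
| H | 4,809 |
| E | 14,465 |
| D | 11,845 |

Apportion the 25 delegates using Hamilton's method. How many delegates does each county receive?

The standard divisor is 53256/25 ≈ 2130.24.
Standard quotas: C 1.8251, B 3.9310, G 4.6356, H 2.2575, E 6.7903, D 5.5604.
Lower quotas: C 1, B 3, G 4, H 2, E 6, D 5 (sum 21, leaving 4 seats).
Remainders in descending order: B 0.9310, C 0.8251, E 0.7903, G 0.6356, D 0.5604, H 0.2575.
Largest remainders: B, C, E, G receive the extra seats.

C 2, B 4, G 5, H 2, E 7, D 5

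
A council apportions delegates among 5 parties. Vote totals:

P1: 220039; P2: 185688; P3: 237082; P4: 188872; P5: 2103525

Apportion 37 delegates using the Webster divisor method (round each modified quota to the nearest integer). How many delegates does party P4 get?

2

Standard divisor 2935206/37 ≈ 79329.892; standard quotas: P1 2.774, P2 2.341, P3 2.989, P4 2.381, P5 26.516.
Rounding to the nearest integer gives P1 3, P2 2, P3 3, P4 2, P5 27 — total 37, matching the house size, so no adjustment is needed.
P4 receives 2.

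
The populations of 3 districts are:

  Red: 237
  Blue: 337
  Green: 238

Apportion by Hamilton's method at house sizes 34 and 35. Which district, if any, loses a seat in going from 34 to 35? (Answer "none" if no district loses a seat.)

At 34 seats: Red 10, Blue 14, Green 10.
At 35 seats: Red 10, Blue 15, Green 10.
No district's allocation decreased.

none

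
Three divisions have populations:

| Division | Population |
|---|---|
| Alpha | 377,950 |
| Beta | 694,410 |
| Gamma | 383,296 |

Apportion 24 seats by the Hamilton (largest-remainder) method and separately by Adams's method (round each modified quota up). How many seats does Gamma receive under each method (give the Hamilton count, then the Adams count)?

Hamilton: Alpha 6, Beta 12, Gamma 6.
Adams: Alpha 6, Beta 11, Gamma 7.
Gamma gets 6 under Hamilton and 7 under Adams.

6 and 7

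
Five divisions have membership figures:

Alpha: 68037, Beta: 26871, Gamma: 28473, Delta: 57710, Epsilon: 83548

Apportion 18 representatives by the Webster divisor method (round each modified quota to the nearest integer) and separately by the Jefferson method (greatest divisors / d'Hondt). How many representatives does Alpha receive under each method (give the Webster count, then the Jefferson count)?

4 and 5

Webster: Alpha 4, Beta 2, Gamma 2, Delta 4, Epsilon 6.
Jefferson: Alpha 5, Beta 1, Gamma 2, Delta 4, Epsilon 6.
Alpha gets 4 under Webster and 5 under Jefferson.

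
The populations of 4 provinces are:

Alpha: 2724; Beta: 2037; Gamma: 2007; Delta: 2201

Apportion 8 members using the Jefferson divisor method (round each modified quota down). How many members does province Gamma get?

Standard divisor 8969/8 ≈ 1121.125; standard quotas: Alpha 2.430, Beta 1.817, Gamma 1.790, Delta 1.963.
Rounding down gives 2, 1, 1, 1 = 5 seats, so the divisor must be adjusted.
With modified divisor 960: modified quotas Alpha 2.837, Beta 2.122, Gamma 2.091, Delta 2.293.
Rounding down: Alpha 2, Beta 2, Gamma 2, Delta 2 (total 8).
Gamma receives 2.

2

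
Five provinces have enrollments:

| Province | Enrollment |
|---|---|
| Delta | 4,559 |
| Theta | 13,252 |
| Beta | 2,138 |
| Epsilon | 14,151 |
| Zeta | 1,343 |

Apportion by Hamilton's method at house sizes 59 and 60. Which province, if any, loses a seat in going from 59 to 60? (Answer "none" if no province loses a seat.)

At 59 seats: Delta 8, Theta 22, Beta 4, Epsilon 23, Zeta 2.
At 60 seats: Delta 8, Theta 22, Beta 4, Epsilon 24, Zeta 2.
No province's allocation decreased.

none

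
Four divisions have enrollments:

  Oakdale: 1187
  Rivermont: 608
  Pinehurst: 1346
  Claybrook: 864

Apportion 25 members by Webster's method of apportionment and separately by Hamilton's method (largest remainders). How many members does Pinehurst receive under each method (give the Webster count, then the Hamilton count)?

9 and 8

Webster: Oakdale 7, Rivermont 4, Pinehurst 9, Claybrook 5.
Hamilton: Oakdale 8, Rivermont 4, Pinehurst 8, Claybrook 5.
Pinehurst gets 9 under Webster and 8 under Hamilton.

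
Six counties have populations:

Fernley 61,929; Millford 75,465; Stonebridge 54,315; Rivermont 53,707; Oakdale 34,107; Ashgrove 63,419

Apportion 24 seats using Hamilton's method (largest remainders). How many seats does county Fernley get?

The standard divisor is 342942/24 ≈ 14289.25.
Standard quotas: Fernley 4.3340, Millford 5.2812, Stonebridge 3.8011, Rivermont 3.7586, Oakdale 2.3869, Ashgrove 4.4382.
Lower quotas: Fernley 4, Millford 5, Stonebridge 3, Rivermont 3, Oakdale 2, Ashgrove 4 (sum 21, leaving 3 seats).
Remainders in descending order: Stonebridge 0.8011, Rivermont 0.7586, Ashgrove 0.4382, Oakdale 0.3869, Fernley 0.3340, Millford 0.2812.
The surplus seats go to Stonebridge, Rivermont, Ashgrove.
Fernley receives 4.

4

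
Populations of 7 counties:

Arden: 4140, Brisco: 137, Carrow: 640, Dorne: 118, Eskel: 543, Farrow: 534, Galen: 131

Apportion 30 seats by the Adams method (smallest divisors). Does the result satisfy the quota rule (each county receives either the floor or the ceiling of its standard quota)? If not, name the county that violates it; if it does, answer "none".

Arden

Standard quotas: Arden 19.894, Brisco 0.658, Carrow 3.075, Dorne 0.567, Eskel 2.609, Farrow 2.566, Galen 0.630.
Adams allocation: Arden 18, Brisco 1, Carrow 3, Dorne 1, Eskel 3, Farrow 3, Galen 1.
Arden has quota 19.894 (lower 19, upper 20) but receives 18 — outside the quota interval.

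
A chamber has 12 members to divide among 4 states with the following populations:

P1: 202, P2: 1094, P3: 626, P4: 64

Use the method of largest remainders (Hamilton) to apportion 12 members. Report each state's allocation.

Total 1986; standard divisor 1986/12 ≈ 165.5.
Standard quotas: P1 1.221, P2 6.610, P3 3.782, P4 0.387.
Lower quotas: P1 1, P2 6, P3 3, P4 0 (sum 10, leaving 2 seats).
Remainders in descending order: P3 0.782, P2 0.610, P4 0.387, P1 0.221.
Largest remainders: P3, P2 receive the extra seats.

P1=1, P2=7, P3=4, P4=0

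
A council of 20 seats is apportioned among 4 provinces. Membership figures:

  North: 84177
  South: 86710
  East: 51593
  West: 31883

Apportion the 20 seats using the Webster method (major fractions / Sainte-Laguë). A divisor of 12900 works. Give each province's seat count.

With modified divisor 12900: modified quotas North 6.525, South 6.722, East 3.999, West 2.472.
Rounding to the nearest integer: North 7, South 7, East 4, West 2 (total 20).

North=7; South=7; East=4; West=2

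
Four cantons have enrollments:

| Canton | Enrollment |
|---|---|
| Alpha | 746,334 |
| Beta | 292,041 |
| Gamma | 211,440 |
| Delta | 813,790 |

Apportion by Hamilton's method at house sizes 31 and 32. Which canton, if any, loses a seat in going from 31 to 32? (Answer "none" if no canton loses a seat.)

Beta

At 31 seats: Alpha 11, Beta 5, Gamma 3, Delta 12.
At 32 seats: Alpha 12, Beta 4, Gamma 3, Delta 13.
Beta drops from 5 to 4.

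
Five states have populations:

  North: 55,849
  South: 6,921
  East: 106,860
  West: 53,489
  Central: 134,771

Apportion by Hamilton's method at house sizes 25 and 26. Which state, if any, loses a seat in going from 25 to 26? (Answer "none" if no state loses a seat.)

At 25 seats: North 4, South 1, East 7, West 4, Central 9.
At 26 seats: North 4, South 0, East 8, West 4, Central 10.
South drops from 1 to 0.

South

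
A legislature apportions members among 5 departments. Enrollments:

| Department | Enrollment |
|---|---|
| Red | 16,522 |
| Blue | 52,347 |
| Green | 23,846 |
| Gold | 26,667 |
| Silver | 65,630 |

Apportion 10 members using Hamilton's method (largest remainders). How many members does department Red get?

1

Total 185012; standard divisor 185012/10 ≈ 18501.2.
Standard quotas: Red 0.8930, Blue 2.8294, Green 1.2889, Gold 1.4414, Silver 3.5473.
Lower quotas: Red 0, Blue 2, Green 1, Gold 1, Silver 3 (sum 7, leaving 3 seats).
Remainders in descending order: Red 0.8930, Blue 0.8294, Silver 0.5473, Gold 0.4414, Green 0.2889.
The surplus seats go to Red, Blue, Silver.
Red receives 1.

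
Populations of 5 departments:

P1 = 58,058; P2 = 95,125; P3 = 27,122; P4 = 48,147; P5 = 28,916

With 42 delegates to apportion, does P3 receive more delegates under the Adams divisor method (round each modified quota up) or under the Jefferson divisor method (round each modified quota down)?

Adams

Adams: P1 9, P2 15, P3 5, P4 8, P5 5.
Jefferson: P1 10, P2 16, P3 4, P4 8, P5 4.
P3 gets 5 under Adams and 4 under Jefferson.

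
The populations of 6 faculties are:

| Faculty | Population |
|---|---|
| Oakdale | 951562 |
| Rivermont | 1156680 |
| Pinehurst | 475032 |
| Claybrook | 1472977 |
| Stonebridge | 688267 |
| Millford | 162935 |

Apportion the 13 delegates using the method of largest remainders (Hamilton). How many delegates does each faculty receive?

Oakdale=3, Rivermont=3, Pinehurst=1, Claybrook=4, Stonebridge=2, Millford=0

The standard divisor is 4907453/13 ≈ 377496.385.
Standard quotas: Oakdale 2.5207, Rivermont 3.0641, Pinehurst 1.2584, Claybrook 3.9020, Stonebridge 1.8232, Millford 0.4316.
Lower quotas: Oakdale 2, Rivermont 3, Pinehurst 1, Claybrook 3, Stonebridge 1, Millford 0 (sum 10, leaving 3 seats).
Remainders in descending order: Claybrook 0.9020, Stonebridge 0.8232, Oakdale 0.5207, Millford 0.4316, Pinehurst 0.2584, Rivermont 0.0641.
Largest remainders: Claybrook, Stonebridge, Oakdale receive the extra seats.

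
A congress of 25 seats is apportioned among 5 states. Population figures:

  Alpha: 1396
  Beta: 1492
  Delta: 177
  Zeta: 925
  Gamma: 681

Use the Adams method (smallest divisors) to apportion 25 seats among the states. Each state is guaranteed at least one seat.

Standard divisor 4671/25 ≈ 186.84; standard quotas: Alpha 7.472, Beta 7.985, Delta 0.947, Zeta 4.951, Gamma 3.645.
Rounding up gives 8, 8, 1, 5, 4 = 26 seats, so the divisor must be adjusted.
With modified divisor 210: modified quotas Alpha 6.648, Beta 7.105, Delta 0.843, Zeta 4.405, Gamma 3.243.
Rounding up: Alpha 7, Beta 8, Delta 1, Zeta 5, Gamma 4 (total 25).

Alpha 7; Beta 8; Delta 1; Zeta 5; Gamma 4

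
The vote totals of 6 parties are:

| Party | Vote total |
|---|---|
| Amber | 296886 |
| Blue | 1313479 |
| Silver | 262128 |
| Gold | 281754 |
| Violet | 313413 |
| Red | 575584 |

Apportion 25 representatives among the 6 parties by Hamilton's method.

Total 3043244; standard divisor 3043244/25 ≈ 121729.76.
Standard quotas: Amber 2.4389, Blue 10.7901, Silver 2.1534, Gold 2.3146, Violet 2.5747, Red 4.7284.
Lower quotas: Amber 2, Blue 10, Silver 2, Gold 2, Violet 2, Red 4 (sum 22, leaving 3 seats).
Remainders in descending order: Blue 0.7901, Red 0.7284, Violet 0.5747, Amber 0.4389, Gold 0.3146, Silver 0.1534.
Largest remainders: Blue, Red, Violet receive the extra seats.

Amber=2, Blue=11, Silver=2, Gold=2, Violet=3, Red=5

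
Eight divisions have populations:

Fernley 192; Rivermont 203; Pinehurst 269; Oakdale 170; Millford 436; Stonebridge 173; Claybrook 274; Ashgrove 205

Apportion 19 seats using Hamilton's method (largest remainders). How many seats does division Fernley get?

The standard divisor is 1922/19 ≈ 101.158.
Standard quotas: Fernley 1.898, Rivermont 2.007, Pinehurst 2.659, Oakdale 1.681, Millford 4.310, Stonebridge 1.710, Claybrook 2.709, Ashgrove 2.027.
Lower quotas: Fernley 1, Rivermont 2, Pinehurst 2, Oakdale 1, Millford 4, Stonebridge 1, Claybrook 2, Ashgrove 2 (sum 15, leaving 4 seats).
Remainders in descending order: Fernley 0.898, Stonebridge 0.710, Claybrook 0.709, Oakdale 0.681, Pinehurst 0.659, Millford 0.310, Ashgrove 0.027, Rivermont 0.007.
The surplus seats go to Fernley, Stonebridge, Claybrook, Oakdale.
Fernley receives 2.

2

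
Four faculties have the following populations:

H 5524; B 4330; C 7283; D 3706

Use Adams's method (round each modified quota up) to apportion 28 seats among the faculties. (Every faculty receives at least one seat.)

Standard divisor 20843/28 ≈ 744.393; standard quotas: H 7.421, B 5.817, C 9.784, D 4.979.
Rounding up gives 8, 6, 10, 5 = 29 seats, so the divisor must be adjusted.
With modified divisor 800: modified quotas H 6.905, B 5.412, C 9.104, D 4.633.
Rounding up: H 7, B 6, C 10, D 5 (total 28).

H 7, B 6, C 10, D 5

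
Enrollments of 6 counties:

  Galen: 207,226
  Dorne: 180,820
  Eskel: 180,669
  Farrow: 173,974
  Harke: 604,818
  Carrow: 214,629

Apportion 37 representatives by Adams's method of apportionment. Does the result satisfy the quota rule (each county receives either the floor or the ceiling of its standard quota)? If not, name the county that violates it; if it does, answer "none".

none

Standard quotas: Galen 4.908, Dorne 4.283, Eskel 4.279, Farrow 4.121, Harke 14.325, Carrow 5.084.
Adams allocation: Galen 5, Dorne 5, Eskel 4, Farrow 4, Harke 14, Carrow 5.
Every allocation lies between the lower and upper quota.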